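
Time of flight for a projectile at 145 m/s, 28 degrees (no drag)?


T = 2*v0*sin(theta)/g = 2*145*sin(28°)/9.81 = 13.88 s

13.88 s


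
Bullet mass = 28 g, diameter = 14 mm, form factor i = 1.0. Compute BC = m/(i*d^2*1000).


BC = m/(i*d^2*1000) = 28/(1.0 * 14^2 * 1000) = 0.0001429

0.0001429


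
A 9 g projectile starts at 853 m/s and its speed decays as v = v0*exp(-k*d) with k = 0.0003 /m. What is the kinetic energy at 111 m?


v = v0*exp(-k*d) = 853*exp(-0.0003*111) = 825.063 m/s
E = 0.5*m*v^2 = 0.5*0.009*825.063^2 = 3063 J

3063 J


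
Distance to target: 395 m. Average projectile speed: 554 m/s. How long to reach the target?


t = d/v = 395/554 = 0.713 s

0.713 s


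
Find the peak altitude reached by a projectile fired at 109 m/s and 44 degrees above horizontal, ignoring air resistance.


H = (v0*sin(theta))^2 / (2g) = (109*sin(44°))^2 / (2*9.81) = 292.2 m

292.2 m


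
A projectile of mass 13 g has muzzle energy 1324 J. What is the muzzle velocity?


v = sqrt(2*E/m) = sqrt(2*1324/0.013) = 451.3 m/s

451.3 m/s


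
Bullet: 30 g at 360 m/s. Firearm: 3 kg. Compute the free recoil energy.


v_r = m_p*v_p/m_gun = 0.03*360/3 = 3.6 m/s, E_r = 0.5*m_gun*v_r^2 = 0.5*3*3.6^2 = 19.44 J

19.44 J


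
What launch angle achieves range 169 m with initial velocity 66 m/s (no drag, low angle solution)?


sin(2*theta) = R*g/v0^2 = 169*9.81/66^2 = 0.380599, theta = arcsin(0.380599)/2 = 11.19°

11.19 degrees


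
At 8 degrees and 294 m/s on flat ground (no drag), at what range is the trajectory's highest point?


R = v0^2*sin(2*theta)/g = 294^2*sin(2*8°)/9.81 = 2428.64 m
apex_dist = R/2 = 2428.64/2 = 1214 m

1214 m


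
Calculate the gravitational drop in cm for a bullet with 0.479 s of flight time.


drop = 0.5*g*t^2 = 0.5*9.81*0.479^2 = 1.12541 m ≈ 112.5 cm

112.5 cm


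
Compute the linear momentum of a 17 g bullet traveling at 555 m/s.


p = m*v = 0.017*555 = 9.435 kg·m/s

9.435 kg·m/s


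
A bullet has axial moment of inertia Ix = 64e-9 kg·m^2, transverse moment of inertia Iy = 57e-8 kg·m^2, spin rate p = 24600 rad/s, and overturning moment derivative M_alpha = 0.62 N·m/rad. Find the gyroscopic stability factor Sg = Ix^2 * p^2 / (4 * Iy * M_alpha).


Sg = Ix^2 * p^2 / (4 * Iy * M_alpha) = (64e-9)^2 * 24600^2 / (4 * 57e-8 * 0.62) = 1.753

1.753


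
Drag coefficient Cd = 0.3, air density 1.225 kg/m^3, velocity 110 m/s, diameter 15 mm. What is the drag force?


A = pi*(d/2)^2 = pi*(15/2000)^2 = 1.76715e-04 m^2
Fd = 0.5*Cd*rho*A*v^2 = 0.5*0.3*1.225*1.76715e-04*110^2 = 0.3929 N

0.3929 N


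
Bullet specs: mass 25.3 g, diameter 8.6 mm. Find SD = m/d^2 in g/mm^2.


SD = m/d^2 = 25.3/8.6^2 = 0.3421 g/mm^2

0.3421 g/mm^2


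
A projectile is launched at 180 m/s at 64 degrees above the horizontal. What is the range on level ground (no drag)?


R = v0^2 * sin(2*theta) / g = 180^2 * sin(2*64°) / 9.81 = 2603 m

2603 m


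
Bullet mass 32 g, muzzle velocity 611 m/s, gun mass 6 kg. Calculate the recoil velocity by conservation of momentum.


v_recoil = m_p * v_p / m_gun = 0.032 * 611 / 6 = 3.259 m/s

3.259 m/s


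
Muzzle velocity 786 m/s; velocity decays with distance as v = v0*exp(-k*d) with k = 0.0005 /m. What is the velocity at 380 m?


v = v0*exp(-k*d) = 786*exp(-0.0005*380) = 650 m/s

650 m/s


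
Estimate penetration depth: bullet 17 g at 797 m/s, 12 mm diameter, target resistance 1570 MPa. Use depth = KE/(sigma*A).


A = pi*(d/2)^2 = pi*(12/2)^2 = 113.097 mm^2
E = 0.5*m*v^2 = 0.5*0.017*797^2 = 5399.28 J
depth = E/(sigma*A) = 5399.28 J / (1570 MPa * 113.097 mm^2) = 5399.28/(1570 * 113.097) m = 0.0304077 m ≈ 30.41 mm

30.41 mm


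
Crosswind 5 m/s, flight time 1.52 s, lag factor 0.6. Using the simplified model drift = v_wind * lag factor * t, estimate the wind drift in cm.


drift = v_wind * lag * t = 5 * 0.6 * 1.52 = 4.56 m ≈ 456 cm

456 cm


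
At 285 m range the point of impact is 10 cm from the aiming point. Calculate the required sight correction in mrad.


1 mrad subtends 1 cm per 10 m of range, so adj = error_cm / (dist_m / 10) = 10 / (285/10) = 0.3509 mrad

0.3509 mrad


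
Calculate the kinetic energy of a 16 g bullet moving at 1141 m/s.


E = 0.5*m*v^2 = 0.5*0.016*1141^2 = 10415 J

10415 J


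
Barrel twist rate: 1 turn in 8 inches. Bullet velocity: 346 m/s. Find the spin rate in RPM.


twist_m = 8*0.0254 = 0.2032 m
spin = v/twist = 346/0.2032 = 1702.756 rev/s
RPM = spin*60 = 1702.756*60 ≈ 102165 RPM

102165 RPM


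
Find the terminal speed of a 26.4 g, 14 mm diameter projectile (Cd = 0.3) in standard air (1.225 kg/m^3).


A = pi*(d/2)^2 = pi*(14/2000)^2 = 1.53938e-04 m^2
vt = sqrt(2mg/(Cd*rho*A)) = sqrt(2*0.0264*9.81/(0.3 * 1.225 * 1.53938e-04)) = 95.69 m/s

95.69 m/s


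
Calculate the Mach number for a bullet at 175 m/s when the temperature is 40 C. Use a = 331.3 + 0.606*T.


a = 331.3 + 0.606*(40) = 355.54 m/s
M = v/a = 175/355.54 = 0.4922

0.4922


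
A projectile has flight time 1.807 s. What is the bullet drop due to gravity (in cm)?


drop = 0.5*g*t^2 = 0.5*9.81*1.807^2 = 16.016 m ≈ 1602 cm

1602 cm


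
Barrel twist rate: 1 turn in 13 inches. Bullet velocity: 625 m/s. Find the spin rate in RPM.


twist_m = 13*0.0254 = 0.3302 m
spin = v/twist = 625/0.3302 = 1892.792 rev/s
RPM = spin*60 = 1892.792*60 ≈ 113568 RPM

113568 RPM


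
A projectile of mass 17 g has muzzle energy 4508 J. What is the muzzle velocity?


v = sqrt(2*E/m) = sqrt(2*4508/0.017) = 728.3 m/s

728.3 m/s


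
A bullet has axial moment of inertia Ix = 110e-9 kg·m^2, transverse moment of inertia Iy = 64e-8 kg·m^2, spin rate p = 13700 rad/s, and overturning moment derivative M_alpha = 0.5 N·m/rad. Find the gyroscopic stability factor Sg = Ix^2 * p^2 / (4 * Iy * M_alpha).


Sg = Ix^2 * p^2 / (4 * Iy * M_alpha) = (110e-9)^2 * 13700^2 / (4 * 64e-8 * 0.5) = 1.774

1.774


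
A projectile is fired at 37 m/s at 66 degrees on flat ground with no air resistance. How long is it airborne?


T = 2*v0*sin(theta)/g = 2*37*sin(66°)/9.81 = 6.891 s

6.891 s


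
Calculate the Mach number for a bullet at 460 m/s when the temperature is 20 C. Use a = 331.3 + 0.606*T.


a = 331.3 + 0.606*(20) = 343.42 m/s
M = v/a = 460/343.42 = 1.339

1.339


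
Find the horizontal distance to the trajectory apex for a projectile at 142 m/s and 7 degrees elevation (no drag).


R = v0^2*sin(2*theta)/g = 142^2*sin(2*7°)/9.81 = 497.259 m
apex_dist = R/2 = 497.259/2 = 248.6 m

248.6 m


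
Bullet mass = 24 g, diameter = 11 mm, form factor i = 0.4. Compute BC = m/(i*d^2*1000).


BC = m/(i*d^2*1000) = 24/(0.4 * 11^2 * 1000) = 0.0004959

0.0004959


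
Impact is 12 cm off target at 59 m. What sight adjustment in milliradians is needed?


1 mrad subtends 1 cm per 10 m of range, so adj = error_cm / (dist_m / 10) = 12 / (59/10) = 2.034 mrad

2.034 mrad


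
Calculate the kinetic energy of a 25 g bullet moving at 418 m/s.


E = 0.5*m*v^2 = 0.5*0.025*418^2 = 2184 J

2184 J


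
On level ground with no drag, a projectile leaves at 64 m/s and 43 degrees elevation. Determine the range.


R = v0^2 * sin(2*theta) / g = 64^2 * sin(2*43°) / 9.81 = 416.5 m

416.5 m


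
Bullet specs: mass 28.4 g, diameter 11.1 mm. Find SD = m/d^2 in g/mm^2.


SD = m/d^2 = 28.4/11.1^2 = 0.2305 g/mm^2

0.2305 g/mm^2


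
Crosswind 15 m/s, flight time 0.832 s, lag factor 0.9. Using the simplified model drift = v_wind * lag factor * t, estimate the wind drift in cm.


drift = v_wind * lag * t = 15 * 0.9 * 0.832 = 11.232 m ≈ 1123 cm

1123 cm


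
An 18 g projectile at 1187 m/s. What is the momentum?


p = m*v = 0.018*1187 = 21.37 kg·m/s

21.37 kg·m/s


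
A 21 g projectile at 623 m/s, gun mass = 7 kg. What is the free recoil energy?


v_r = m_p*v_p/m_gun = 0.021*623/7 = 1.869 m/s, E_r = 0.5*m_gun*v_r^2 = 0.5*7*1.869^2 = 12.23 J

12.23 J


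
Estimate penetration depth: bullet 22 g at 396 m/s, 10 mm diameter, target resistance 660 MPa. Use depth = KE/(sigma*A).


A = pi*(d/2)^2 = pi*(10/2)^2 = 78.5398 mm^2
E = 0.5*m*v^2 = 0.5*0.022*396^2 = 1724.98 J
depth = E/(sigma*A) = 1724.98 J / (660 MPa * 78.5398 mm^2) = 1724.98/(660 * 78.5398) m = 0.0332774 m ≈ 33.28 mm

33.28 mm


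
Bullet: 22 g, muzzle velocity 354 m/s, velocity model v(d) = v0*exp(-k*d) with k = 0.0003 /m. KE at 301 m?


v = v0*exp(-k*d) = 354*exp(-0.0003*301) = 323.435 m/s
E = 0.5*m*v^2 = 0.5*0.022*323.435^2 = 1151 J

1151 J


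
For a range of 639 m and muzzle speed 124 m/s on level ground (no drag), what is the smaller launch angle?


sin(2*theta) = R*g/v0^2 = 639*9.81/124^2 = 0.407687, theta = arcsin(0.407687)/2 = 12.03°

12.03 degrees


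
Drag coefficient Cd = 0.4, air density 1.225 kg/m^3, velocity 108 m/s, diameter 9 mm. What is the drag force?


A = pi*(d/2)^2 = pi*(9/2000)^2 = 6.36173e-05 m^2
Fd = 0.5*Cd*rho*A*v^2 = 0.5*0.4*1.225*6.36173e-05*108^2 = 0.1818 N

0.1818 N


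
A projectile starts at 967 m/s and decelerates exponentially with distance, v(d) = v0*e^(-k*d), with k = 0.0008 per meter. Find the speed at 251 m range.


v = v0*exp(-k*d) = 967*exp(-0.0008*251) = 791.1 m/s

791.1 m/s


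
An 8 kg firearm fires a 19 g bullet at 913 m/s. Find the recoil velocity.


v_recoil = m_p * v_p / m_gun = 0.019 * 913 / 8 = 2.168 m/s

2.168 m/s


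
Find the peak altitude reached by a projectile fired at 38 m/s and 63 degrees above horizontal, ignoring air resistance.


H = (v0*sin(theta))^2 / (2g) = (38*sin(63°))^2 / (2*9.81) = 58.43 m

58.43 m


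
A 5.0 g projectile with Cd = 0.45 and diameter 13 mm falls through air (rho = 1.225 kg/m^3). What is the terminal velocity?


A = pi*(d/2)^2 = pi*(13/2000)^2 = 1.32732e-04 m^2
vt = sqrt(2mg/(Cd*rho*A)) = sqrt(2*0.005*9.81/(0.45 * 1.225 * 1.32732e-04)) = 36.62 m/s

36.62 m/s


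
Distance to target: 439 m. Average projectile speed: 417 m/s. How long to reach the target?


t = d/v = 439/417 = 1.053 s

1.053 s


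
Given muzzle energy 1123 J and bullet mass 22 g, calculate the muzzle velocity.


v = sqrt(2*E/m) = sqrt(2*1123/0.022) = 319.5 m/s

319.5 m/s


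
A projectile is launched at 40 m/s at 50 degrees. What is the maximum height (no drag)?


H = (v0*sin(theta))^2 / (2g) = (40*sin(50°))^2 / (2*9.81) = 47.86 m

47.86 m


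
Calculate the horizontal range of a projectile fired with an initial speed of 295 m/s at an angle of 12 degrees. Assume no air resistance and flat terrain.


R = v0^2 * sin(2*theta) / g = 295^2 * sin(2*12°) / 9.81 = 3608 m

3608 m


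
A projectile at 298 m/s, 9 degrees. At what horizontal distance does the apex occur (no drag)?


R = v0^2*sin(2*theta)/g = 298^2*sin(2*9°)/9.81 = 2797.34 m
apex_dist = R/2 = 2797.34/2 = 1399 m

1399 m


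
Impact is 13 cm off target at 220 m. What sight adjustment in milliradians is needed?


1 mrad subtends 1 cm per 10 m of range, so adj = error_cm / (dist_m / 10) = 13 / (220/10) = 0.5909 mrad

0.5909 mrad


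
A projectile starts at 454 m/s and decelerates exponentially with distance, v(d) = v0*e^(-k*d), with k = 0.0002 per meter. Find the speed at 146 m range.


v = v0*exp(-k*d) = 454*exp(-0.0002*146) = 440.9 m/s

440.9 m/s


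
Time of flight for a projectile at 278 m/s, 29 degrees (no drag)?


T = 2*v0*sin(theta)/g = 2*278*sin(29°)/9.81 = 27.48 s

27.48 s


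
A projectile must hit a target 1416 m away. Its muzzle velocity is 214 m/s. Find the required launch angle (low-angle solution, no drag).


sin(2*theta) = R*g/v0^2 = 1416*9.81/214^2 = 0.303323, theta = arcsin(0.303323)/2 = 8.829°

8.829 degrees


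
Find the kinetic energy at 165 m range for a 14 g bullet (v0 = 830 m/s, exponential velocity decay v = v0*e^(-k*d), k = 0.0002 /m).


v = v0*exp(-k*d) = 830*exp(-0.0002*165) = 803.057 m/s
E = 0.5*m*v^2 = 0.5*0.014*803.057^2 = 4514 J

4514 J


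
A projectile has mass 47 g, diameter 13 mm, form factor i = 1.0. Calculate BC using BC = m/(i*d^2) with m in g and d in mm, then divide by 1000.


BC = m/(i*d^2*1000) = 47/(1.0 * 13^2 * 1000) = 0.0002781

0.0002781


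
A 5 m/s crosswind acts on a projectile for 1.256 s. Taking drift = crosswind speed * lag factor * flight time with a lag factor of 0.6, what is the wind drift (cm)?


drift = v_wind * lag * t = 5 * 0.6 * 1.256 = 3.768 m ≈ 376.8 cm

376.8 cm


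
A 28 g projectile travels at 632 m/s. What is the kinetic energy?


E = 0.5*m*v^2 = 0.5*0.028*632^2 = 5592 J

5592 J


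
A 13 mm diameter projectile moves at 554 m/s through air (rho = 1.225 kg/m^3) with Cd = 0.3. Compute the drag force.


A = pi*(d/2)^2 = pi*(13/2000)^2 = 1.32732e-04 m^2
Fd = 0.5*Cd*rho*A*v^2 = 0.5*0.3*1.225*1.32732e-04*554^2 = 7.486 N

7.486 N


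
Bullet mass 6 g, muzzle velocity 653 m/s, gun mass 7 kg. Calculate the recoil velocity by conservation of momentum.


v_recoil = m_p * v_p / m_gun = 0.006 * 653 / 7 = 0.5597 m/s

0.5597 m/s


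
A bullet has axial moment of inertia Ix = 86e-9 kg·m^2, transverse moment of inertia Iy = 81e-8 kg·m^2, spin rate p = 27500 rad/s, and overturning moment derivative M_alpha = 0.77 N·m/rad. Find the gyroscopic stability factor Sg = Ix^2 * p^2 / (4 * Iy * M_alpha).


Sg = Ix^2 * p^2 / (4 * Iy * M_alpha) = (86e-9)^2 * 27500^2 / (4 * 81e-8 * 0.77) = 2.242

2.242


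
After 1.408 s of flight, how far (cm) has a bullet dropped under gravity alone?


drop = 0.5*g*t^2 = 0.5*9.81*1.408^2 = 9.72399 m ≈ 972.4 cm

972.4 cm


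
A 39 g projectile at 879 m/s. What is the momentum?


p = m*v = 0.039*879 = 34.28 kg·m/s

34.28 kg·m/s


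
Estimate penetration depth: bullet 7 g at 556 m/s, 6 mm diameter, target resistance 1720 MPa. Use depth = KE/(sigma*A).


A = pi*(d/2)^2 = pi*(6/2)^2 = 28.2743 mm^2
E = 0.5*m*v^2 = 0.5*0.007*556^2 = 1081.98 J
depth = E/(sigma*A) = 1081.98 J / (1720 MPa * 28.2743 mm^2) = 1081.98/(1720 * 28.2743) m = 0.0222483 m ≈ 22.25 mm

22.25 mm


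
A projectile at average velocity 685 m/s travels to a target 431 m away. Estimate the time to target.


t = d/v = 431/685 = 0.6292 s

0.6292 s


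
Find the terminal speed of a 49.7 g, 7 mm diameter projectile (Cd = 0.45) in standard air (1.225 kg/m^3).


A = pi*(d/2)^2 = pi*(7/2000)^2 = 3.84845e-05 m^2
vt = sqrt(2mg/(Cd*rho*A)) = sqrt(2*0.0497*9.81/(0.45 * 1.225 * 3.84845e-05)) = 214.4 m/s

214.4 m/s


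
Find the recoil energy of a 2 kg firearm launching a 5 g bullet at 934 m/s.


v_r = m_p*v_p/m_gun = 0.005*934/2 = 2.335 m/s, E_r = 0.5*m_gun*v_r^2 = 0.5*2*2.335^2 = 5.452 J

5.452 J


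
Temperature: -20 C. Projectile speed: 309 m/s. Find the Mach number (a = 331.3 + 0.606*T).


a = 331.3 + 0.606*(-20) = 319.18 m/s
M = v/a = 309/319.18 = 0.9681

0.9681


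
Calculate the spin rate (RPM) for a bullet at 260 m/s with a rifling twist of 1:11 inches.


twist_m = 11*0.0254 = 0.2794 m
spin = v/twist = 260/0.2794 = 930.5655 rev/s
RPM = spin*60 = 930.5655*60 ≈ 55834 RPM

55834 RPM


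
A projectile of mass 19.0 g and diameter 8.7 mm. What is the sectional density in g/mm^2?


SD = m/d^2 = 19.0/8.7^2 = 0.251 g/mm^2

0.251 g/mm^2


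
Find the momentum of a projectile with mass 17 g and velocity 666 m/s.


p = m*v = 0.017*666 = 11.32 kg·m/s

11.32 kg·m/s


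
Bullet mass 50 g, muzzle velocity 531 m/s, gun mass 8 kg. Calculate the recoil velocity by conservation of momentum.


v_recoil = m_p * v_p / m_gun = 0.05 * 531 / 8 = 3.319 m/s

3.319 m/s


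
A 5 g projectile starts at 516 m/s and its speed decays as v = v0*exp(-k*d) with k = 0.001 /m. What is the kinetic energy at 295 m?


v = v0*exp(-k*d) = 516*exp(-0.001*295) = 384.178 m/s
E = 0.5*m*v^2 = 0.5*0.005*384.178^2 = 369 J

369 J


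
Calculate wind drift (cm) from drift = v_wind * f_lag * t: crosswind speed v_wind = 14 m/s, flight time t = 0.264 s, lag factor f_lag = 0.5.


drift = v_wind * lag * t = 14 * 0.5 * 0.264 = 1.848 m ≈ 184.8 cm

184.8 cm


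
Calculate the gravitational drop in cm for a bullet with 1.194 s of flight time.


drop = 0.5*g*t^2 = 0.5*9.81*1.194^2 = 6.99274 m ≈ 699.3 cm

699.3 cm


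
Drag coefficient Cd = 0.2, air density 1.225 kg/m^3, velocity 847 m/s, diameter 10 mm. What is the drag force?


A = pi*(d/2)^2 = pi*(10/2000)^2 = 7.85398e-05 m^2
Fd = 0.5*Cd*rho*A*v^2 = 0.5*0.2*1.225*7.85398e-05*847^2 = 6.902 N

6.902 N


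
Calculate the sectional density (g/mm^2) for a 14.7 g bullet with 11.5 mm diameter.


SD = m/d^2 = 14.7/11.5^2 = 0.1112 g/mm^2

0.1112 g/mm^2


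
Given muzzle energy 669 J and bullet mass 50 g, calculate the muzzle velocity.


v = sqrt(2*E/m) = sqrt(2*669/0.05) = 163.6 m/s

163.6 m/s


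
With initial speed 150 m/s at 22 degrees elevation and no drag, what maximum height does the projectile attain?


H = (v0*sin(theta))^2 / (2g) = (150*sin(22°))^2 / (2*9.81) = 160.9 m

160.9 m


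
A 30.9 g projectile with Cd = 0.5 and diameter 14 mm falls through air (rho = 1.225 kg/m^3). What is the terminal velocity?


A = pi*(d/2)^2 = pi*(14/2000)^2 = 1.53938e-04 m^2
vt = sqrt(2mg/(Cd*rho*A)) = sqrt(2*0.0309*9.81/(0.5 * 1.225 * 1.53938e-04)) = 80.19 m/s

80.19 m/s


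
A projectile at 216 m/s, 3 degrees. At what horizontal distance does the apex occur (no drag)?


R = v0^2*sin(2*theta)/g = 216^2*sin(2*3°)/9.81 = 497.134 m
apex_dist = R/2 = 497.134/2 = 248.6 m

248.6 m


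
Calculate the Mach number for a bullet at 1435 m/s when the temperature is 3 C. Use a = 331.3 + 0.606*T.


a = 331.3 + 0.606*(3) = 333.118 m/s
M = v/a = 1435/333.118 = 4.308

4.308


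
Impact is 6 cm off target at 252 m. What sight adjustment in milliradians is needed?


1 mrad subtends 1 cm per 10 m of range, so adj = error_cm / (dist_m / 10) = 6 / (252/10) = 0.2381 mrad

0.2381 mrad


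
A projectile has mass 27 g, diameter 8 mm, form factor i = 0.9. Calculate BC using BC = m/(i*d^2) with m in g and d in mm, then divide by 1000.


BC = m/(i*d^2*1000) = 27/(0.9 * 8^2 * 1000) = 0.0004687

0.0004687


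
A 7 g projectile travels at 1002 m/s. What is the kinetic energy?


E = 0.5*m*v^2 = 0.5*0.007*1002^2 = 3514 J

3514 J


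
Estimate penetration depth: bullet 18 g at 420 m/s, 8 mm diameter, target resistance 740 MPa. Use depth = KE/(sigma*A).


A = pi*(d/2)^2 = pi*(8/2)^2 = 50.2655 mm^2
E = 0.5*m*v^2 = 0.5*0.018*420^2 = 1587.6 J
depth = E/(sigma*A) = 1587.6 J / (740 MPa * 50.2655 mm^2) = 1587.6/(740 * 50.2655) m = 0.0426815 m ≈ 42.68 mm

42.68 mm


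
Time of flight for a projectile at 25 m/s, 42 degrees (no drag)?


T = 2*v0*sin(theta)/g = 2*25*sin(42°)/9.81 = 3.41 s

3.41 s


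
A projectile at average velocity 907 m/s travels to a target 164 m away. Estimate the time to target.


t = d/v = 164/907 = 0.1808 s

0.1808 s


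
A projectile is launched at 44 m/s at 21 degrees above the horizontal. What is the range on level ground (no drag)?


R = v0^2 * sin(2*theta) / g = 44^2 * sin(2*21°) / 9.81 = 132.1 m

132.1 m


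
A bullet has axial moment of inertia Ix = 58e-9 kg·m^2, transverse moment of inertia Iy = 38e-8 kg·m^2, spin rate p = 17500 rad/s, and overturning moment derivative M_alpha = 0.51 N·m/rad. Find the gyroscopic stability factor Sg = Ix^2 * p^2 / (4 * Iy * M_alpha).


Sg = Ix^2 * p^2 / (4 * Iy * M_alpha) = (58e-9)^2 * 17500^2 / (4 * 38e-8 * 0.51) = 1.329

1.329


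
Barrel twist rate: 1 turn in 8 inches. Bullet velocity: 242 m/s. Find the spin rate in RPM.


twist_m = 8*0.0254 = 0.2032 m
spin = v/twist = 242/0.2032 = 1190.945 rev/s
RPM = spin*60 = 1190.945*60 ≈ 71457 RPM

71457 RPM


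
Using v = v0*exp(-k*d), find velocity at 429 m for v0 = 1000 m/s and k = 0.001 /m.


v = v0*exp(-k*d) = 1000*exp(-0.001*429) = 651.2 m/s

651.2 m/s


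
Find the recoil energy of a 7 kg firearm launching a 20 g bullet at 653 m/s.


v_r = m_p*v_p/m_gun = 0.02*653/7 = 1.86571 m/s, E_r = 0.5*m_gun*v_r^2 = 0.5*7*1.86571^2 = 12.18 J

12.18 J


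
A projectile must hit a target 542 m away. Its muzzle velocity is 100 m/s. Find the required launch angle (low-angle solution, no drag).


sin(2*theta) = R*g/v0^2 = 542*9.81/100^2 = 0.531702, theta = arcsin(0.531702)/2 = 16.06°

16.06 degrees


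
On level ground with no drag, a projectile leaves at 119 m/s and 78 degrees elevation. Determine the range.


R = v0^2 * sin(2*theta) / g = 119^2 * sin(2*78°) / 9.81 = 587.1 m

587.1 m


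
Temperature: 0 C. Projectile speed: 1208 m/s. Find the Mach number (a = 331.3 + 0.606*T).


a = 331.3 + 0.606*(0) = 331.3 m/s
M = v/a = 1208/331.3 = 3.646

3.646


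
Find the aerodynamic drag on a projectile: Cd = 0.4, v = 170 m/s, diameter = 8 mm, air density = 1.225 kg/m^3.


A = pi*(d/2)^2 = pi*(8/2000)^2 = 5.02655e-05 m^2
Fd = 0.5*Cd*rho*A*v^2 = 0.5*0.4*1.225*5.02655e-05*170^2 = 0.3559 N

0.3559 N


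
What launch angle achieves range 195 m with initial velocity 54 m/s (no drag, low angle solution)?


sin(2*theta) = R*g/v0^2 = 195*9.81/54^2 = 0.656019, theta = arcsin(0.656019)/2 = 20.5°

20.5 degrees


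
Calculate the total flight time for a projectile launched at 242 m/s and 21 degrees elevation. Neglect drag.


T = 2*v0*sin(theta)/g = 2*242*sin(21°)/9.81 = 17.68 s

17.68 s


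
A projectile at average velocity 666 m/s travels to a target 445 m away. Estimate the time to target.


t = d/v = 445/666 = 0.6682 s

0.6682 s


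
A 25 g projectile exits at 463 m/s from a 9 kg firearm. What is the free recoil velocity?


v_recoil = m_p * v_p / m_gun = 0.025 * 463 / 9 = 1.286 m/s

1.286 m/s


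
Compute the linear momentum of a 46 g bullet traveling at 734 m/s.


p = m*v = 0.046*734 = 33.76 kg·m/s

33.76 kg·m/s


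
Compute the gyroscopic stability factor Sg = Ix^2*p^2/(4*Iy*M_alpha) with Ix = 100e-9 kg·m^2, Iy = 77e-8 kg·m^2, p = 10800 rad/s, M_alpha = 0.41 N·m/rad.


Sg = Ix^2 * p^2 / (4 * Iy * M_alpha) = (100e-9)^2 * 10800^2 / (4 * 77e-8 * 0.41) = 0.9237

0.9237


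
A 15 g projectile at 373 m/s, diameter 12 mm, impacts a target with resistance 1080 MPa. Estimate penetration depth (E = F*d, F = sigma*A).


A = pi*(d/2)^2 = pi*(12/2)^2 = 113.097 mm^2
E = 0.5*m*v^2 = 0.5*0.015*373^2 = 1043.47 J
depth = E/(sigma*A) = 1043.47 J / (1080 MPa * 113.097 mm^2) = 1043.47/(1080 * 113.097) m = 0.00854285 m ≈ 8.543 mm

8.543 mm


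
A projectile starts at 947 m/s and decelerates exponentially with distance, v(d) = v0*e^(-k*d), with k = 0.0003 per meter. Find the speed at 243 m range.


v = v0*exp(-k*d) = 947*exp(-0.0003*243) = 880.4 m/s

880.4 m/s


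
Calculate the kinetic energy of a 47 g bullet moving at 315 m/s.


E = 0.5*m*v^2 = 0.5*0.047*315^2 = 2332 J

2332 J


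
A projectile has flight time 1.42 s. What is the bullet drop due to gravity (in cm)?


drop = 0.5*g*t^2 = 0.5*9.81*1.42^2 = 9.89044 m ≈ 989 cm

989 cm


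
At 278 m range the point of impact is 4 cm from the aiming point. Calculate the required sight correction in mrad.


1 mrad subtends 1 cm per 10 m of range, so adj = error_cm / (dist_m / 10) = 4 / (278/10) = 0.1439 mrad

0.1439 mrad


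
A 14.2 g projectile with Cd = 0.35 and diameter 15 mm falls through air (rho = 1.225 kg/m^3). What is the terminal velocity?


A = pi*(d/2)^2 = pi*(15/2000)^2 = 1.76715e-04 m^2
vt = sqrt(2mg/(Cd*rho*A)) = sqrt(2*0.0142*9.81/(0.35 * 1.225 * 1.76715e-04)) = 60.64 m/s

60.64 m/s


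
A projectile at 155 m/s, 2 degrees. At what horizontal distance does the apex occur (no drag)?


R = v0^2*sin(2*theta)/g = 155^2*sin(2*2°)/9.81 = 170.836 m
apex_dist = R/2 = 170.836/2 = 85.42 m

85.42 m


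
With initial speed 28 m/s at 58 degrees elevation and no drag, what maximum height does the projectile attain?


H = (v0*sin(theta))^2 / (2g) = (28*sin(58°))^2 / (2*9.81) = 28.74 m

28.74 m


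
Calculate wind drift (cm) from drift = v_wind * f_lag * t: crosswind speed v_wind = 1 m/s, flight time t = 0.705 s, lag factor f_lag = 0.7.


drift = v_wind * lag * t = 1 * 0.7 * 0.705 = 0.4935 m ≈ 49.35 cm

49.35 cm


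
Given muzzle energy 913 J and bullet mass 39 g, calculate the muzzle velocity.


v = sqrt(2*E/m) = sqrt(2*913/0.039) = 216.4 m/s

216.4 m/s


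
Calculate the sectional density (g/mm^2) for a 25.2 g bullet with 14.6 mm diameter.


SD = m/d^2 = 25.2/14.6^2 = 0.1182 g/mm^2

0.1182 g/mm^2


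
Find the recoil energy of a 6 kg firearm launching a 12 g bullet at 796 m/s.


v_r = m_p*v_p/m_gun = 0.012*796/6 = 1.592 m/s, E_r = 0.5*m_gun*v_r^2 = 0.5*6*1.592^2 = 7.603 J

7.603 J


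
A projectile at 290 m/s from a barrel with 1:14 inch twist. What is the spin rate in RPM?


twist_m = 14*0.0254 = 0.3556 m
spin = v/twist = 290/0.3556 = 815.5231 rev/s
RPM = spin*60 = 815.5231*60 ≈ 48931 RPM

48931 RPM


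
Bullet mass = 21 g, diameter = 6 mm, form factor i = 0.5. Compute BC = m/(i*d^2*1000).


BC = m/(i*d^2*1000) = 21/(0.5 * 6^2 * 1000) = 0.001167

0.001167


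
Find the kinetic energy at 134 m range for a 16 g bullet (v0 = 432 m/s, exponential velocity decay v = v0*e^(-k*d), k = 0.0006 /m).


v = v0*exp(-k*d) = 432*exp(-0.0006*134) = 398.627 m/s
E = 0.5*m*v^2 = 0.5*0.016*398.627^2 = 1271 J

1271 J


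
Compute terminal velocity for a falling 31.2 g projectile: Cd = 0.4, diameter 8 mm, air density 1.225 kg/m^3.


A = pi*(d/2)^2 = pi*(8/2000)^2 = 5.02655e-05 m^2
vt = sqrt(2mg/(Cd*rho*A)) = sqrt(2*0.0312*9.81/(0.4 * 1.225 * 5.02655e-05)) = 157.6 m/s

157.6 m/s


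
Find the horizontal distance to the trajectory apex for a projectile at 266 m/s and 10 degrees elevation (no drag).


R = v0^2*sin(2*theta)/g = 266^2*sin(2*10°)/9.81 = 2466.87 m
apex_dist = R/2 = 2466.87/2 = 1233 m

1233 m


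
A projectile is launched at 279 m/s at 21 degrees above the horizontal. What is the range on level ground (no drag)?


R = v0^2 * sin(2*theta) / g = 279^2 * sin(2*21°) / 9.81 = 5309 m

5309 m


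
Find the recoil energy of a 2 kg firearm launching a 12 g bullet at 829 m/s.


v_r = m_p*v_p/m_gun = 0.012*829/2 = 4.974 m/s, E_r = 0.5*m_gun*v_r^2 = 0.5*2*4.974^2 = 24.74 J

24.74 J


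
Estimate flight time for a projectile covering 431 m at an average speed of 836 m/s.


t = d/v = 431/836 = 0.5156 s

0.5156 s


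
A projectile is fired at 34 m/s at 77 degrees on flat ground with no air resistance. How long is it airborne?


T = 2*v0*sin(theta)/g = 2*34*sin(77°)/9.81 = 6.754 s

6.754 s


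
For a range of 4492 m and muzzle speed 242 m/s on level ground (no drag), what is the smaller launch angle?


sin(2*theta) = R*g/v0^2 = 4492*9.81/242^2 = 0.752451, theta = arcsin(0.752451)/2 = 24.4°

24.4 degrees


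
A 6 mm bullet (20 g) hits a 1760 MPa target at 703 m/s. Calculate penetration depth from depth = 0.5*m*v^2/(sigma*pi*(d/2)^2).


A = pi*(d/2)^2 = pi*(6/2)^2 = 28.2743 mm^2
E = 0.5*m*v^2 = 0.5*0.02*703^2 = 4942.09 J
depth = E/(sigma*A) = 4942.09 J / (1760 MPa * 28.2743 mm^2) = 4942.09/(1760 * 28.2743) m = 0.0993129 m ≈ 99.31 mm

99.31 mm


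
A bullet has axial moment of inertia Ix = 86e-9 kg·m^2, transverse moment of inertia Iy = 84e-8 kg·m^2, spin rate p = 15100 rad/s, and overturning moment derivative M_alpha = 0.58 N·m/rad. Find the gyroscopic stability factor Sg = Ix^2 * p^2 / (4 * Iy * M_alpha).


Sg = Ix^2 * p^2 / (4 * Iy * M_alpha) = (86e-9)^2 * 15100^2 / (4 * 84e-8 * 0.58) = 0.8653

0.8653


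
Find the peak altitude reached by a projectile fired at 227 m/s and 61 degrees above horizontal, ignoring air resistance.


H = (v0*sin(theta))^2 / (2g) = (227*sin(61°))^2 / (2*9.81) = 2009 m

2009 m


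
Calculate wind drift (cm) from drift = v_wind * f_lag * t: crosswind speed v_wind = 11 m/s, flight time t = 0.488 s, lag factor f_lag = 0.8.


drift = v_wind * lag * t = 11 * 0.8 * 0.488 = 4.2944 m ≈ 429.4 cm

429.4 cm


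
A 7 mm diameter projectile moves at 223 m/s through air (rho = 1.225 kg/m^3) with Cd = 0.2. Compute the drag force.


A = pi*(d/2)^2 = pi*(7/2000)^2 = 3.84845e-05 m^2
Fd = 0.5*Cd*rho*A*v^2 = 0.5*0.2*1.225*3.84845e-05*223^2 = 0.2344 N

0.2344 N


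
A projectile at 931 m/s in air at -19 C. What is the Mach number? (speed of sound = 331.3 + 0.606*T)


a = 331.3 + 0.606*(-19) = 319.786 m/s
M = v/a = 931/319.786 = 2.911

2.911


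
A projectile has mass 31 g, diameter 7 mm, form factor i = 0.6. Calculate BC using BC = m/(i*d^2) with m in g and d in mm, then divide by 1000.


BC = m/(i*d^2*1000) = 31/(0.6 * 7^2 * 1000) = 0.001054

0.001054


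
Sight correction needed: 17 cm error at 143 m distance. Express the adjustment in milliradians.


1 mrad subtends 1 cm per 10 m of range, so adj = error_cm / (dist_m / 10) = 17 / (143/10) = 1.189 mrad

1.189 mrad


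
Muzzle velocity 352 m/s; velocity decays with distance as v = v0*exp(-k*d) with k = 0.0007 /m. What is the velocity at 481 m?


v = v0*exp(-k*d) = 352*exp(-0.0007*481) = 251.4 m/s

251.4 m/s


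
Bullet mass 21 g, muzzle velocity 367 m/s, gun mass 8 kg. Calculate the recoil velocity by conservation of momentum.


v_recoil = m_p * v_p / m_gun = 0.021 * 367 / 8 = 0.9634 m/s

0.9634 m/s


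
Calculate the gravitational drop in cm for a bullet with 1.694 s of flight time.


drop = 0.5*g*t^2 = 0.5*9.81*1.694^2 = 14.0756 m ≈ 1408 cm

1408 cm


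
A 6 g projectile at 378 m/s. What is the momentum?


p = m*v = 0.006*378 = 2.268 kg·m/s

2.268 kg·m/s


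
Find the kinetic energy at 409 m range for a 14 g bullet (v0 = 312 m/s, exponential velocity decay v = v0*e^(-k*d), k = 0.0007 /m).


v = v0*exp(-k*d) = 312*exp(-0.0007*409) = 234.324 m/s
E = 0.5*m*v^2 = 0.5*0.014*234.324^2 = 384.4 J

384.4 J


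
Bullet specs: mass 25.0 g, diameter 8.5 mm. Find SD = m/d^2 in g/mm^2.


SD = m/d^2 = 25.0/8.5^2 = 0.346 g/mm^2

0.346 g/mm^2


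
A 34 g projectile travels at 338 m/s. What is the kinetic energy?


E = 0.5*m*v^2 = 0.5*0.034*338^2 = 1942 J

1942 J


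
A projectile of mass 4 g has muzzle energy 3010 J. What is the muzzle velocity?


v = sqrt(2*E/m) = sqrt(2*3010/0.004) = 1227 m/s

1227 m/s


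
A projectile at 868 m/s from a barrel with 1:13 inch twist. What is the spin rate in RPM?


twist_m = 13*0.0254 = 0.3302 m
spin = v/twist = 868/0.3302 = 2628.71 rev/s
RPM = spin*60 = 2628.71*60 ≈ 157723 RPM

157723 RPM


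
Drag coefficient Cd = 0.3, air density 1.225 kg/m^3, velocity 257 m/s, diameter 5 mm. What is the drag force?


A = pi*(d/2)^2 = pi*(5/2000)^2 = 1.96350e-05 m^2
Fd = 0.5*Cd*rho*A*v^2 = 0.5*0.3*1.225*1.96350e-05*257^2 = 0.2383 N

0.2383 N


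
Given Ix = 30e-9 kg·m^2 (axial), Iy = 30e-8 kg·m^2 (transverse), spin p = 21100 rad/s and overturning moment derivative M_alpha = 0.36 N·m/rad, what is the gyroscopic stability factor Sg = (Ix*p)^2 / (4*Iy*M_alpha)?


Sg = Ix^2 * p^2 / (4 * Iy * M_alpha) = (30e-9)^2 * 21100^2 / (4 * 30e-8 * 0.36) = 0.9275

0.9275


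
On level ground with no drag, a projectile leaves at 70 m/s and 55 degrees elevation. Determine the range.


R = v0^2 * sin(2*theta) / g = 70^2 * sin(2*55°) / 9.81 = 469.4 m

469.4 m


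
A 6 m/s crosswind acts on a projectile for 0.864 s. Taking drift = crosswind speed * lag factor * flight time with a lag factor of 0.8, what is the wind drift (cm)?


drift = v_wind * lag * t = 6 * 0.8 * 0.864 = 4.1472 m ≈ 414.7 cm

414.7 cm


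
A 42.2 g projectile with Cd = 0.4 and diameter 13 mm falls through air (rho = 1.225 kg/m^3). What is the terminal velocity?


A = pi*(d/2)^2 = pi*(13/2000)^2 = 1.32732e-04 m^2
vt = sqrt(2mg/(Cd*rho*A)) = sqrt(2*0.0422*9.81/(0.4 * 1.225 * 1.32732e-04)) = 112.8 m/s

112.8 m/s


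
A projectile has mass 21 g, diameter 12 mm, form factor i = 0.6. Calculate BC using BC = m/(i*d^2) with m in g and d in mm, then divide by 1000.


BC = m/(i*d^2*1000) = 21/(0.6 * 12^2 * 1000) = 0.0002431

0.0002431


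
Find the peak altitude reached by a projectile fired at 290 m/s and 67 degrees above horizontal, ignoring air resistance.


H = (v0*sin(theta))^2 / (2g) = (290*sin(67°))^2 / (2*9.81) = 3632 m

3632 m


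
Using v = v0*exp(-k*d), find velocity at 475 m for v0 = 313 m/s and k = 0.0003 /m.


v = v0*exp(-k*d) = 313*exp(-0.0003*475) = 271.4 m/s

271.4 m/s


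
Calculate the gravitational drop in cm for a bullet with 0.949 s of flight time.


drop = 0.5*g*t^2 = 0.5*9.81*0.949^2 = 4.41745 m ≈ 441.7 cm

441.7 cm


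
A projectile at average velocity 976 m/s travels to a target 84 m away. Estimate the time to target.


t = d/v = 84/976 = 0.08607 s

0.08607 s


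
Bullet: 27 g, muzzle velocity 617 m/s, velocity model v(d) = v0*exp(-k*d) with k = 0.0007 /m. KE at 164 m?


v = v0*exp(-k*d) = 617*exp(-0.0007*164) = 550.083 m/s
E = 0.5*m*v^2 = 0.5*0.027*550.083^2 = 4085 J

4085 J


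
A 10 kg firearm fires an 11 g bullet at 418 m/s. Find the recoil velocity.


v_recoil = m_p * v_p / m_gun = 0.011 * 418 / 10 = 0.4598 m/s

0.4598 m/s


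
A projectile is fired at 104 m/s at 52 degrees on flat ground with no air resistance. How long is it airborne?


T = 2*v0*sin(theta)/g = 2*104*sin(52°)/9.81 = 16.71 s

16.71 s


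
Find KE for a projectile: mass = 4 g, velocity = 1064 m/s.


E = 0.5*m*v^2 = 0.5*0.004*1064^2 = 2264 J

2264 J


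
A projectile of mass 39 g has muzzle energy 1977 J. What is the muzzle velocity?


v = sqrt(2*E/m) = sqrt(2*1977/0.039) = 318.4 m/s

318.4 m/s


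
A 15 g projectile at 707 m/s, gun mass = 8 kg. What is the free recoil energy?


v_r = m_p*v_p/m_gun = 0.015*707/8 = 1.32563 m/s, E_r = 0.5*m_gun*v_r^2 = 0.5*8*1.32563^2 = 7.029 J

7.029 J


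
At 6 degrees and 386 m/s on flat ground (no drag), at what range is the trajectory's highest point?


R = v0^2*sin(2*theta)/g = 386^2*sin(2*6°)/9.81 = 3157.8 m
apex_dist = R/2 = 3157.8/2 = 1579 m

1579 m


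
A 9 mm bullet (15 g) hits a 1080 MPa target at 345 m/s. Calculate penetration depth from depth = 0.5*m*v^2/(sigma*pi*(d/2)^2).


A = pi*(d/2)^2 = pi*(9/2)^2 = 63.6173 mm^2
E = 0.5*m*v^2 = 0.5*0.015*345^2 = 892.688 J
depth = E/(sigma*A) = 892.688 J / (1080 MPa * 63.6173 mm^2) = 892.688/(1080 * 63.6173) m = 0.0129927 m ≈ 12.99 mm

12.99 mm


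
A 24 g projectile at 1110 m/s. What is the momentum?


p = m*v = 0.024*1110 = 26.64 kg·m/s

26.64 kg·m/s


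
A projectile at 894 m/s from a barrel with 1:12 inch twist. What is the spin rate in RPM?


twist_m = 12*0.0254 = 0.3048 m
spin = v/twist = 894/0.3048 = 2933.071 rev/s
RPM = spin*60 = 2933.071*60 ≈ 175984 RPM

175984 RPM


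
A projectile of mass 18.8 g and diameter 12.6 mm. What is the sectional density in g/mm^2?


SD = m/d^2 = 18.8/12.6^2 = 0.1184 g/mm^2

0.1184 g/mm^2


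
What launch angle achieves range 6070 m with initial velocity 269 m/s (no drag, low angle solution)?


sin(2*theta) = R*g/v0^2 = 6070*9.81/269^2 = 0.822912, theta = arcsin(0.822912)/2 = 27.69°

27.69 degrees


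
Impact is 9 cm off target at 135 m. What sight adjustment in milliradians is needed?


1 mrad subtends 1 cm per 10 m of range, so adj = error_cm / (dist_m / 10) = 9 / (135/10) = 0.6667 mrad

0.6667 mrad


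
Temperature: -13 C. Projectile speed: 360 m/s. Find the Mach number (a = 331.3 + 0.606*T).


a = 331.3 + 0.606*(-13) = 323.422 m/s
M = v/a = 360/323.422 = 1.113

1.113


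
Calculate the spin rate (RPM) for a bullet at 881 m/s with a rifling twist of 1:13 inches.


twist_m = 13*0.0254 = 0.3302 m
spin = v/twist = 881/0.3302 = 2668.08 rev/s
RPM = spin*60 = 2668.08*60 ≈ 160085 RPM

160085 RPM


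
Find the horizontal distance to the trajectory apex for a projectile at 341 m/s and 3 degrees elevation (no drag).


R = v0^2*sin(2*theta)/g = 341^2*sin(2*3°)/9.81 = 1239.01 m
apex_dist = R/2 = 1239.01/2 = 619.5 m

619.5 m


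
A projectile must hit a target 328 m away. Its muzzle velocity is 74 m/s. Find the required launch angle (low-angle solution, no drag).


sin(2*theta) = R*g/v0^2 = 328*9.81/74^2 = 0.587597, theta = arcsin(0.587597)/2 = 17.99°

17.99 degrees


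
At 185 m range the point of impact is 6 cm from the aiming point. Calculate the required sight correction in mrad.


1 mrad subtends 1 cm per 10 m of range, so adj = error_cm / (dist_m / 10) = 6 / (185/10) = 0.3243 mrad

0.3243 mrad


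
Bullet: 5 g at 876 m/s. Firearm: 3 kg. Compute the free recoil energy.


v_r = m_p*v_p/m_gun = 0.005*876/3 = 1.46 m/s, E_r = 0.5*m_gun*v_r^2 = 0.5*3*1.46^2 = 3.197 J

3.197 J


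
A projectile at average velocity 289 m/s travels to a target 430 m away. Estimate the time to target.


t = d/v = 430/289 = 1.488 s

1.488 s


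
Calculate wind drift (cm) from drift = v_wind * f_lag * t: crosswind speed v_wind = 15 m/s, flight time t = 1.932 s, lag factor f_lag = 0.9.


drift = v_wind * lag * t = 15 * 0.9 * 1.932 = 26.082 m ≈ 2608 cm

2608 cm


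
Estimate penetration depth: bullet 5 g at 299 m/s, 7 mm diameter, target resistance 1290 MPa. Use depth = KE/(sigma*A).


A = pi*(d/2)^2 = pi*(7/2)^2 = 38.4845 mm^2
E = 0.5*m*v^2 = 0.5*0.005*299^2 = 223.502 J
depth = E/(sigma*A) = 223.502 J / (1290 MPa * 38.4845 mm^2) = 223.502/(1290 * 38.4845) m = 0.00450201 m ≈ 4.502 mm

4.502 mm


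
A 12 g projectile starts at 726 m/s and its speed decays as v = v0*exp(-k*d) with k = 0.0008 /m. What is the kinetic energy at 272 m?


v = v0*exp(-k*d) = 726*exp(-0.0008*272) = 584.029 m/s
E = 0.5*m*v^2 = 0.5*0.012*584.029^2 = 2047 J

2047 J


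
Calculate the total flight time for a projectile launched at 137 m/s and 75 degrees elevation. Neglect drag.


T = 2*v0*sin(theta)/g = 2*137*sin(75°)/9.81 = 26.98 s

26.98 s


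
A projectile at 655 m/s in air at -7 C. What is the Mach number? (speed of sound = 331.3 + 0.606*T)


a = 331.3 + 0.606*(-7) = 327.058 m/s
M = v/a = 655/327.058 = 2.003

2.003


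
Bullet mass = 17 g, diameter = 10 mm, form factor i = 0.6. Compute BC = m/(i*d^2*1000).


BC = m/(i*d^2*1000) = 17/(0.6 * 10^2 * 1000) = 0.0002833

0.0002833


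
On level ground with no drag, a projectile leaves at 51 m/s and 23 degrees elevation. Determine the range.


R = v0^2 * sin(2*theta) / g = 51^2 * sin(2*23°) / 9.81 = 190.7 m

190.7 m


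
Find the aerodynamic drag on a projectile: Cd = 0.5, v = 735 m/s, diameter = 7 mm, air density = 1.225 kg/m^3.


A = pi*(d/2)^2 = pi*(7/2000)^2 = 3.84845e-05 m^2
Fd = 0.5*Cd*rho*A*v^2 = 0.5*0.5*1.225*3.84845e-05*735^2 = 6.367 N

6.367 N


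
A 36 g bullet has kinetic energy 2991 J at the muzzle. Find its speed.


v = sqrt(2*E/m) = sqrt(2*2991/0.036) = 407.6 m/s

407.6 m/s


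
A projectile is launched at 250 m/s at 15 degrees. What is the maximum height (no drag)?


H = (v0*sin(theta))^2 / (2g) = (250*sin(15°))^2 / (2*9.81) = 213.4 m

213.4 m


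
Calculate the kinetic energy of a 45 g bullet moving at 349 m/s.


E = 0.5*m*v^2 = 0.5*0.045*349^2 = 2741 J

2741 J


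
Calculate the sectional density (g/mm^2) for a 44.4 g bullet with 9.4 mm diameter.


SD = m/d^2 = 44.4/9.4^2 = 0.5025 g/mm^2

0.5025 g/mm^2


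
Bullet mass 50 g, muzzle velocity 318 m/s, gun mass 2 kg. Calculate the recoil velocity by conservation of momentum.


v_recoil = m_p * v_p / m_gun = 0.05 * 318 / 2 = 7.95 m/s

7.95 m/s


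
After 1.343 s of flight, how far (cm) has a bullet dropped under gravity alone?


drop = 0.5*g*t^2 = 0.5*9.81*1.343^2 = 8.8469 m ≈ 884.7 cm

884.7 cm


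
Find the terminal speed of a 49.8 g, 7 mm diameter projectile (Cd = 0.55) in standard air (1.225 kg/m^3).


A = pi*(d/2)^2 = pi*(7/2000)^2 = 3.84845e-05 m^2
vt = sqrt(2mg/(Cd*rho*A)) = sqrt(2*0.0498*9.81/(0.55 * 1.225 * 3.84845e-05)) = 194.1 m/s

194.1 m/s


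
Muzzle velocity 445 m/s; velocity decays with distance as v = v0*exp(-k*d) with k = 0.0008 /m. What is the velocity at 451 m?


v = v0*exp(-k*d) = 445*exp(-0.0008*451) = 310.2 m/s

310.2 m/s
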